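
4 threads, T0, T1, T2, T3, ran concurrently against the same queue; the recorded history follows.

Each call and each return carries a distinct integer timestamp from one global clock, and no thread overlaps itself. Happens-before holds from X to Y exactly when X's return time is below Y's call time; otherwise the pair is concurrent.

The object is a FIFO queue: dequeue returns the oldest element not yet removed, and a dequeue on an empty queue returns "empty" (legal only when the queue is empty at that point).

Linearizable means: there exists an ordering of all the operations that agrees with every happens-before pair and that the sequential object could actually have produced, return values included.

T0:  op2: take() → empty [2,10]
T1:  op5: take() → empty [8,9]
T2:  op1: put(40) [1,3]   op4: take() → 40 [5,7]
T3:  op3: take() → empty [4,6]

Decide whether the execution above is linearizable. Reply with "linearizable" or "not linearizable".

a witness: op1, op4, op2, op3, op5
after step 1 (op1 put(40)): queue <40>
after step 2 (op4 take() → 40): queue <>
after step 3 (op2 take() → empty): queue <>
after step 4 (op3 take() → empty): queue <>
after step 5 (op5 take() → empty): queue <>

linearizable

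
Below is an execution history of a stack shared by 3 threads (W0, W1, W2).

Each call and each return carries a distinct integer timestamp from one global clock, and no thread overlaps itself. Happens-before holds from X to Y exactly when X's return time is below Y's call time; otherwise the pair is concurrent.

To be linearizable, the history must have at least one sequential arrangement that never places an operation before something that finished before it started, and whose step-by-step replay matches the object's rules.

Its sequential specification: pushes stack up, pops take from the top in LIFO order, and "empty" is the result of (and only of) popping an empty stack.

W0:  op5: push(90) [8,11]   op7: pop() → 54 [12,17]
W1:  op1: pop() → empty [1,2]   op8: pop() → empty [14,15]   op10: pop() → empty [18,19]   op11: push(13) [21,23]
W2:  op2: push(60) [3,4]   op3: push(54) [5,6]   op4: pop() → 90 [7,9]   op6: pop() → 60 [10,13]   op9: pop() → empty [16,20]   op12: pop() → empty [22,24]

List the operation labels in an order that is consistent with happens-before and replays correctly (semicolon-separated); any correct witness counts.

op1; op2; op3; op5; op4; op7; op6; op8; op9; op10; op12; op11

after step 1 (op1 pop() → empty): stack <>
after step 2 (op2 push(60)): stack <60>
after step 3 (op3 push(54)): stack <60,54>
after step 4 (op5 push(90)): stack <60,54,90>
after step 5 (op4 pop() → 90): stack <60,54>
after step 6 (op7 pop() → 54): stack <60>
after step 7 (op6 pop() → 60): stack <>
after step 8 (op8 pop() → empty): stack <>
after step 9 (op9 pop() → empty): stack <>
after step 10 (op10 pop() → empty): stack <>
after step 11 (op12 pop() → empty): stack <>
after step 12 (op11 push(13)): stack <13>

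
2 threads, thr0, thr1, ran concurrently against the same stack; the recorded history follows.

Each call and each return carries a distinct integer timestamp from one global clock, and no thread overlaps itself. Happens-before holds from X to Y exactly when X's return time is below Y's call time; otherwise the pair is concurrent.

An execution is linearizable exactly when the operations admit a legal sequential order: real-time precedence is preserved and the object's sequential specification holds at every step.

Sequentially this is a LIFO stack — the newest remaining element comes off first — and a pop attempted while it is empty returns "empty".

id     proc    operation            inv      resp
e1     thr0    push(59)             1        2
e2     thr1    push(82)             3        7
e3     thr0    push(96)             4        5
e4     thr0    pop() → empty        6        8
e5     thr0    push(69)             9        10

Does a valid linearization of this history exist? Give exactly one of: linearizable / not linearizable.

not linearizable

cut after 7 events: linearizable; cut after 8 events (e4 responds, time 8): not linearizable
3 orders of the 4 completed stack ops respect real time; none is legal
e.g. e1, e2, e3, e4: illegal at step 4, since e4 pop() → empty cannot apply there
e.g. e1, e3, e2, e4: illegal at step 4, since e4 pop() → empty cannot apply there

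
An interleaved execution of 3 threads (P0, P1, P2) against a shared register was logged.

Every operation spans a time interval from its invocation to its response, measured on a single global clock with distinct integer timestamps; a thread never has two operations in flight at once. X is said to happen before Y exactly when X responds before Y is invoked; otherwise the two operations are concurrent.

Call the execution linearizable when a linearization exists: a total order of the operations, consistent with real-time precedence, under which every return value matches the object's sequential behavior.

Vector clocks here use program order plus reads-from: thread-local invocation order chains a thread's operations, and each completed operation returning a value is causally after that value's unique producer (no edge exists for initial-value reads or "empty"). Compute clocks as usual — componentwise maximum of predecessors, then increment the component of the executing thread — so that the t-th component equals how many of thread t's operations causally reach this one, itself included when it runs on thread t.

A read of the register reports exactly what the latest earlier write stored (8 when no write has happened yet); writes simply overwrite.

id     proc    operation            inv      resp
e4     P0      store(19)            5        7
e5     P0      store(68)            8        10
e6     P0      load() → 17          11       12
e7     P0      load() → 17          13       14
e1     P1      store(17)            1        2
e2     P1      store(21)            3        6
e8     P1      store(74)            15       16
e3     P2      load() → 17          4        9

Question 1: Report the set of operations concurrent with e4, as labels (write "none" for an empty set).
concurrent with e4 ([5,7]): every op whose interval crosses 5..7
e1 [1,2]: before
e2 [3,6]: concurrent
e3 [4,9]: concurrent
e5 [8,10]: after
e6 [11,12]: after
e7 [13,14]: after
e8 [15,16]: after

e2, e3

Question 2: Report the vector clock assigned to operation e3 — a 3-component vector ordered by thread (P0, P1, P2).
VC(e1, invoked at 1): no causal predecessors; +1 on P1 → (0, 1, 0)
VC(e4, invoked at 5): no causal predecessors; +1 on P0 → (1, 0, 0)
e3, invoked 4, takes VC(e1)=(0, 1, 0) under max, adds 1 for P2 → (0, 1, 1)
e2, invoked 3, takes VC(e1)=(0, 1, 0) under max, adds 1 for P1 → (0, 2, 0)
e5, invoked 8, takes VC(e4)=(1, 0, 0) under max, adds 1 for P0 → (2, 0, 0)
e8, invoked 15, takes VC(e2)=(0, 2, 0) under max, adds 1 for P1 → (0, 3, 0)
e6, invoked 11, takes VC(e1)=(0, 1, 0), VC(e5)=(2, 0, 0) under max, adds 1 for P0 → (3, 1, 0)
e7, invoked 13, takes VC(e1)=(0, 1, 0), VC(e6)=(3, 1, 0) under max, adds 1 for P0 → (4, 1, 0)
target: VC(e3) = (0, 1, 1)

(0, 1, 1)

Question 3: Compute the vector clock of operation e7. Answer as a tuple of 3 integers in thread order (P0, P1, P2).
no predecessors for e1 (invoked 1): P1 increments from zero → (0, 1, 0)
no predecessors for e4 (invoked 5): P0 increments from zero → (1, 0, 0)
from VC(e1)=(0, 1, 0), e3 (invoked 4) maxes components and bumps P2 → (0, 1, 1)
from VC(e1)=(0, 1, 0), e2 (invoked 3) maxes components and bumps P1 → (0, 2, 0)
from VC(e4)=(1, 0, 0), e5 (invoked 8) maxes components and bumps P0 → (2, 0, 0)
from VC(e2)=(0, 2, 0), e8 (invoked 15) maxes components and bumps P1 → (0, 3, 0)
from VC(e1)=(0, 1, 0), VC(e5)=(2, 0, 0), e6 (invoked 11) maxes components and bumps P0 → (3, 1, 0)
from VC(e1)=(0, 1, 0), VC(e6)=(3, 1, 0), e7 (invoked 13) maxes components and bumps P0 → (4, 1, 0)
target: VC(e7) = (4, 1, 0)

(4, 1, 0)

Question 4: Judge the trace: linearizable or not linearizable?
already the first 12 events (up to e6's response at time 12) admit no linearization; the first 11 still do
no legal order exists: 8 real-time-consistent candidates over 6 completed register operations, all rejected
sample order e1, e2, e3, e4, e5, e6 stalls at step 3 — e3 load() → 17 has no legal effect
sample order e1, e2, e4, e3, e5, e6 stalls at step 4 — e3 load() → 17 has no legal effect

not linearizable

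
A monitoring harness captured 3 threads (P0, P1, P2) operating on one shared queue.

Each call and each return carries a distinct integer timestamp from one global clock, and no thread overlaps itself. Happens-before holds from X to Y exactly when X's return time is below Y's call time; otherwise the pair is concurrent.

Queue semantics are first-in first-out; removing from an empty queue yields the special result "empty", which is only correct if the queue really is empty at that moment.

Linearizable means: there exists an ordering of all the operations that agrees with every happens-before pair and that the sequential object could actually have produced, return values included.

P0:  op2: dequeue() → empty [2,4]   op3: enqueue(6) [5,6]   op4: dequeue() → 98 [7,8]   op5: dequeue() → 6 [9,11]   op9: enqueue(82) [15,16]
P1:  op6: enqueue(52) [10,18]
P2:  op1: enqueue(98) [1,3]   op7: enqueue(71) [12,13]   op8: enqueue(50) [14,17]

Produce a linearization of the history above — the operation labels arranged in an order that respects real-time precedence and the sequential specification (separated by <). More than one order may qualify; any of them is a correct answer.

op2 < op1 < op3 < op4 < op5 < op6 < op7 < op8 < op9

step 1: op2 dequeue() → empty — queue <>
step 2: op1 enqueue(98) — queue <98>
step 3: op3 enqueue(6) — queue <98,6>
step 4: op4 dequeue() → 98 — queue <6>
step 5: op5 dequeue() → 6 — queue <>
step 6: op6 enqueue(52) — queue <52>
step 7: op7 enqueue(71) — queue <52,71>
step 8: op8 enqueue(50) — queue <52,71,50>
step 9: op9 enqueue(82) — queue <52,71,50,82>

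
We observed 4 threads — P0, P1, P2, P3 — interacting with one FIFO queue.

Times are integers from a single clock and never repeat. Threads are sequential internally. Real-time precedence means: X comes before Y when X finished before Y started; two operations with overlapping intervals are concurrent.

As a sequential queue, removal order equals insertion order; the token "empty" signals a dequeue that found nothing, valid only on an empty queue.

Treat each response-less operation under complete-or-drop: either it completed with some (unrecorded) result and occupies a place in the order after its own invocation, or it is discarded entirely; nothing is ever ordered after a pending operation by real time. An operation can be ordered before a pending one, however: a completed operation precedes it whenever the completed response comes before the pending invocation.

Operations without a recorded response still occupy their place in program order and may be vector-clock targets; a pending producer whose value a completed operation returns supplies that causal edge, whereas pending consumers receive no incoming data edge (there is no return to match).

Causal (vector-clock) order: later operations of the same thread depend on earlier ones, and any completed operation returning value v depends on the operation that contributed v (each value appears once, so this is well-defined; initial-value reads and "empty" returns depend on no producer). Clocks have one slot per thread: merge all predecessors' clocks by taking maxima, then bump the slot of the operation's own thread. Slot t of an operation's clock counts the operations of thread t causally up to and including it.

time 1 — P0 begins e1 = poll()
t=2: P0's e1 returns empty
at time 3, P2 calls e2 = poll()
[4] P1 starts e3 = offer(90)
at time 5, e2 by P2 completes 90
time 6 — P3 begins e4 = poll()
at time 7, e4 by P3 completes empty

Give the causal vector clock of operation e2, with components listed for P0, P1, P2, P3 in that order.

VC(e4, invoked at 6): no causal predecessors; +1 on P3 → (0, 0, 0, 1)
VC(e3, invoked at 4): no causal predecessors; +1 on P1 → (0, 1, 0, 0)
VC(e1, invoked at 1): no causal predecessors; +1 on P0 → (1, 0, 0, 0)
VC(e2, invoked at 3): max of VC(e3)=(0, 1, 0, 0), then +1 on thread P2 → (0, 1, 1, 0)
target: VC(e2) = (0, 1, 1, 0)

(0, 1, 1, 0)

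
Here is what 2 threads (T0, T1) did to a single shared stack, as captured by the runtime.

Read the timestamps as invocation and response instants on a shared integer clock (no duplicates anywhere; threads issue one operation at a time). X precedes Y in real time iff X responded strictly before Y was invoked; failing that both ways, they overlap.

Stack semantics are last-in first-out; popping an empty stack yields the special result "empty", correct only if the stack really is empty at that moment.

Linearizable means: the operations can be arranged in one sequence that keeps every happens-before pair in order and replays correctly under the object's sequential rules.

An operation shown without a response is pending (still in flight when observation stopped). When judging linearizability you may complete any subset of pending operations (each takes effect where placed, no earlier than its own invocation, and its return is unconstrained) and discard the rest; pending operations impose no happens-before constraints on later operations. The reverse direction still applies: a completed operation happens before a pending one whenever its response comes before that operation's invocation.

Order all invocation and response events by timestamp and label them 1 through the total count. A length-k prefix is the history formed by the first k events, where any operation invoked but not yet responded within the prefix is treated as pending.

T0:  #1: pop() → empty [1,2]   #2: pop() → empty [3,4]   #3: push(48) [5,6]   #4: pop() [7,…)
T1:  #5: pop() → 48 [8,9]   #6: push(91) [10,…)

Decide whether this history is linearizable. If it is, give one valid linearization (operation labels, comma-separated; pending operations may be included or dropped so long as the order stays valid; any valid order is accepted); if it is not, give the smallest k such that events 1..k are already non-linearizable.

linearizable — witness: #1, #2, #3, #5

1. #1 pop() → empty, leaving stack <>
2. #2 pop() → empty, leaving stack <>
3. #3 push(48), leaving stack <48>
4. #5 pop() → 48, leaving stack <>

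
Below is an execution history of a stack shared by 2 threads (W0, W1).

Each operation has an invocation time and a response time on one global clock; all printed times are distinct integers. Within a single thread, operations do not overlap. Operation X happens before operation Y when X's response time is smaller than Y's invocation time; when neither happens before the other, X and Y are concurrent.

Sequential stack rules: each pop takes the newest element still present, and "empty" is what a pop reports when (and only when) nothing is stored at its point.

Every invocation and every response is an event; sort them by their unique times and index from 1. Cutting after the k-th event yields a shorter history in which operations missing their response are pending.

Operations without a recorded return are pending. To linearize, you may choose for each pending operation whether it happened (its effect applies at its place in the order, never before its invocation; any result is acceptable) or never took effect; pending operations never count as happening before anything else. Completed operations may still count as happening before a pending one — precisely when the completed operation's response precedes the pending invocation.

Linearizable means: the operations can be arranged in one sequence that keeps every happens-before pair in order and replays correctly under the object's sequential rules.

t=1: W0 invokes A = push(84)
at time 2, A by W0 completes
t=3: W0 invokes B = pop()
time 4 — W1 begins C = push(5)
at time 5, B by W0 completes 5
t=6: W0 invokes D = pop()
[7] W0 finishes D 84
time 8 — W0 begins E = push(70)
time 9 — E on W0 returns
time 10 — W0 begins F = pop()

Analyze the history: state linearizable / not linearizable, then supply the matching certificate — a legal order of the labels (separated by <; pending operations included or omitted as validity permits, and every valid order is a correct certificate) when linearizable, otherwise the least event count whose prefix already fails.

1. A push(84), leaving stack <84>
2. C push(5) (pending, included), leaving stack <84,5>
3. B pop() → 5, leaving stack <84>
4. D pop() → 84, leaving stack <>
5. E push(70), leaving stack <70>

linearizable — witness: A < C < B < D < E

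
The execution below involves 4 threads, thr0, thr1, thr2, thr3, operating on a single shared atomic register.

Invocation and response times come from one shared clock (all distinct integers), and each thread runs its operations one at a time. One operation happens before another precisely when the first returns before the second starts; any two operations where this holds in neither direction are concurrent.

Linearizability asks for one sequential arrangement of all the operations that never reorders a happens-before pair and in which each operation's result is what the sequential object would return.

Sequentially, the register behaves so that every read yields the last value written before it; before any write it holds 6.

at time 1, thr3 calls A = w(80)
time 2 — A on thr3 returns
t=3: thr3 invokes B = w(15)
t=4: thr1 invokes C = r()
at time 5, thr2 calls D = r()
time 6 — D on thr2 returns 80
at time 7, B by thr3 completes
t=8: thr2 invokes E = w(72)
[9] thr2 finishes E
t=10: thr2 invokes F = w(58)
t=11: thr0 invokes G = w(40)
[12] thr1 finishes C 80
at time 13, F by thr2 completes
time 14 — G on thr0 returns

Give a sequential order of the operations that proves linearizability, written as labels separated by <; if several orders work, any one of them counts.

A < C < D < B < E < F < G

1. A w(80), leaving value 80
2. C r() → 80, leaving value 80
3. D r() → 80, leaving value 80
4. B w(15), leaving value 15
5. E w(72), leaving value 72
6. F w(58), leaving value 58
7. G w(40), leaving value 40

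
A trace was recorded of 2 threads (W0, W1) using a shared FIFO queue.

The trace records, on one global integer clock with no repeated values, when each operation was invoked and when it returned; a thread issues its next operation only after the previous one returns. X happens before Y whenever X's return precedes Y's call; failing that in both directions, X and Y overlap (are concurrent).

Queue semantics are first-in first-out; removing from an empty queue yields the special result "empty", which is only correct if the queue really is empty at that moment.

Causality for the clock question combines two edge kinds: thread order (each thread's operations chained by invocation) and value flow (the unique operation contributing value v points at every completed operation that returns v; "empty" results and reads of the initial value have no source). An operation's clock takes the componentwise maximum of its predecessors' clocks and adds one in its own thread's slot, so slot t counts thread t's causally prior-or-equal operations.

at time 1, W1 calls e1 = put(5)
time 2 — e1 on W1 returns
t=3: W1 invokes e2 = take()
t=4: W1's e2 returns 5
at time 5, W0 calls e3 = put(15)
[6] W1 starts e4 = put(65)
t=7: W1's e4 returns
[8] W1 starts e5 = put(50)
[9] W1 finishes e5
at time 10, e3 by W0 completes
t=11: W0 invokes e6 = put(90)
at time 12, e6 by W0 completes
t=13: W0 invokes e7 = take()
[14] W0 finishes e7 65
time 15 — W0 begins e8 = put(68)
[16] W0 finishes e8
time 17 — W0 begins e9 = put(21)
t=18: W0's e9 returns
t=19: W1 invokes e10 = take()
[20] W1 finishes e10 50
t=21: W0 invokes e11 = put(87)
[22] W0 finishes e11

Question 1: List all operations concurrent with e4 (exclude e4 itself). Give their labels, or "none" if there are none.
e4 spans [6,7]: anything still running between times 6 and 7 counts as concurrent
e1 [1,2]: before
e2 [3,4]: before
e3 [5,10]: concurrent
e5 [8,9]: after
e6 [11,12]: after
e7 [13,14]: after
e8 [15,16]: after
e9 [17,18]: after
e10 [19,20]: after
e11 [21,22]: after

e3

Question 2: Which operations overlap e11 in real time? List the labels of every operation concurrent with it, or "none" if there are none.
e11 spans [21,22]; an op avoiding the whole window 21..22 is ordered, any other is concurrent
e1 [1,2]: before
e2 [3,4]: before
e3 [5,10]: before
e4 [6,7]: before
e5 [8,9]: before
e6 [11,12]: before
e7 [13,14]: before
e8 [15,16]: before
e9 [17,18]: before
e10 [19,20]: before

none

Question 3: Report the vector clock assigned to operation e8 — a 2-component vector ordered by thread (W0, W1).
e1 (invocation 1): nothing precedes it; W1's component alone gives (0, 1)
e3 (invocation 5): nothing precedes it; W0's component alone gives (1, 0)
e2 (invocation 3): componentwise max over VC(e1)=(0, 1), +1 at W1, giving (0, 2)
e6 (invocation 11): componentwise max over VC(e3)=(1, 0), +1 at W0, giving (2, 0)
e4 (invocation 6): componentwise max over VC(e2)=(0, 2), +1 at W1, giving (0, 3)
e5 (invocation 8): componentwise max over VC(e4)=(0, 3), +1 at W1, giving (0, 4)
e10 (invocation 19): componentwise max over VC(e5)=(0, 4), +1 at W1, giving (0, 5)
e7 (invocation 13): componentwise max over VC(e4)=(0, 3), VC(e6)=(2, 0), +1 at W0, giving (3, 3)
e8 (invocation 15): componentwise max over VC(e7)=(3, 3), +1 at W0, giving (4, 3)
e9 (invocation 17): componentwise max over VC(e8)=(4, 3), +1 at W0, giving (5, 3)
e11 (invocation 21): componentwise max over VC(e9)=(5, 3), +1 at W0, giving (6, 3)
target: VC(e8) = (4, 3)

(4, 3)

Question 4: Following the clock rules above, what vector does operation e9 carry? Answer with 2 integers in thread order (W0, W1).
VC(e1, invoked at 1): no causal predecessors; +1 on W1 → (0, 1)
VC(e3, invoked at 5): no causal predecessors; +1 on W0 → (1, 0)
VC(e2, invoked at 3): max of VC(e1)=(0, 1), then +1 on thread W1 → (0, 2)
VC(e6, invoked at 11): max of VC(e3)=(1, 0), then +1 on thread W0 → (2, 0)
VC(e4, invoked at 6): max of VC(e2)=(0, 2), then +1 on thread W1 → (0, 3)
VC(e5, invoked at 8): max of VC(e4)=(0, 3), then +1 on thread W1 → (0, 4)
VC(e10, invoked at 19): max of VC(e5)=(0, 4), then +1 on thread W1 → (0, 5)
VC(e7, invoked at 13): max of VC(e4)=(0, 3), VC(e6)=(2, 0), then +1 on thread W0 → (3, 3)
VC(e8, invoked at 15): max of VC(e7)=(3, 3), then +1 on thread W0 → (4, 3)
VC(e9, invoked at 17): max of VC(e8)=(4, 3), then +1 on thread W0 → (5, 3)
VC(e11, invoked at 21): max of VC(e9)=(5, 3), then +1 on thread W0 → (6, 3)
target: VC(e9) = (5, 3)

(5, 3)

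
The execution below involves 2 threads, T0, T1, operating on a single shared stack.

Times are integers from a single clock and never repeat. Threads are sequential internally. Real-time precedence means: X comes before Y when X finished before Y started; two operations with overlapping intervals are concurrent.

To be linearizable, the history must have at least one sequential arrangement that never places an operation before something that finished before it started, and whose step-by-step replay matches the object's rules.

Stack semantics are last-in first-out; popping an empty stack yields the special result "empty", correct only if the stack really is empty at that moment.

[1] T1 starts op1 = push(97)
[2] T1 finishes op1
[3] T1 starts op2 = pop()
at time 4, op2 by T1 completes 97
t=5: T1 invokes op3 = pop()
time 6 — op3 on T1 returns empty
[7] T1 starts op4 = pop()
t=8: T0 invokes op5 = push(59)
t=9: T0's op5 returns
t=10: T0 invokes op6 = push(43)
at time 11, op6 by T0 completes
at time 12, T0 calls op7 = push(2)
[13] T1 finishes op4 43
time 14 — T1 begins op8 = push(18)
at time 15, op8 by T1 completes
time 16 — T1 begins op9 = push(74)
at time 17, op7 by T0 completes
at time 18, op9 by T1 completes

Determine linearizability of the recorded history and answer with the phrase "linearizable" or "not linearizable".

linearizable

one valid linearization: op1, op2, op3, op5, op6, op4, op7, op8, op9
step 1: op1 push(97) — stack <97>
step 2: op2 pop() → 97 — stack <>
step 3: op3 pop() → empty — stack <>
step 4: op5 push(59) — stack <59>
step 5: op6 push(43) — stack <59,43>
step 6: op4 pop() → 43 — stack <59>
step 7: op7 push(2) — stack <59,2>
step 8: op8 push(18) — stack <59,2,18>
step 9: op9 push(74) — stack <59,2,18,74>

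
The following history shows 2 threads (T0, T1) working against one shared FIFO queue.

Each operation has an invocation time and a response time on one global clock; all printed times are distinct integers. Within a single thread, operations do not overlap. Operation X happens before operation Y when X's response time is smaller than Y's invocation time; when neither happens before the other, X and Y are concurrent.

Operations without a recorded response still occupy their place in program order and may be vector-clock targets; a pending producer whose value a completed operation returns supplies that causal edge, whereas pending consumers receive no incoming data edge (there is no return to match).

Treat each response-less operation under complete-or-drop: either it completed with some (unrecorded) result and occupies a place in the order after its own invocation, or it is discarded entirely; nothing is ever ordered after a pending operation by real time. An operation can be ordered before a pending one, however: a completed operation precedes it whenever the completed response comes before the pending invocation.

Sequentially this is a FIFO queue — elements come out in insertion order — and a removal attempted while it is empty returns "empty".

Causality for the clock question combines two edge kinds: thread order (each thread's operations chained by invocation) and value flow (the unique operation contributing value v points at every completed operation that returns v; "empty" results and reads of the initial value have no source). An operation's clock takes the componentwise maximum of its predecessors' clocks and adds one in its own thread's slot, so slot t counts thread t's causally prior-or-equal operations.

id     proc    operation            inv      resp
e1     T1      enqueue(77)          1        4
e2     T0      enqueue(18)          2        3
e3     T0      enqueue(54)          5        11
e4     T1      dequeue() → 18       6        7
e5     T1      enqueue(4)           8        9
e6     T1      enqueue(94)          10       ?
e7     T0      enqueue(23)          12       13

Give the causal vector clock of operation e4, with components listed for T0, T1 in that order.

(1, 2)

root op e1, invoked 1: fresh clock plus T1's own tick → (0, 1)
root op e2, invoked 2: fresh clock plus T0's own tick → (1, 0)
e3, invoked 5, takes VC(e2)=(1, 0) under max, adds 1 for T0 → (2, 0)
e4, invoked 6, takes VC(e1)=(0, 1), VC(e2)=(1, 0) under max, adds 1 for T1 → (1, 2)
e7, invoked 12, takes VC(e3)=(2, 0) under max, adds 1 for T0 → (3, 0)
e5, invoked 8, takes VC(e4)=(1, 2) under max, adds 1 for T1 → (1, 3)
e6, invoked 10, takes VC(e5)=(1, 3) under max, adds 1 for T1 → (1, 4)
target: VC(e4) = (1, 2)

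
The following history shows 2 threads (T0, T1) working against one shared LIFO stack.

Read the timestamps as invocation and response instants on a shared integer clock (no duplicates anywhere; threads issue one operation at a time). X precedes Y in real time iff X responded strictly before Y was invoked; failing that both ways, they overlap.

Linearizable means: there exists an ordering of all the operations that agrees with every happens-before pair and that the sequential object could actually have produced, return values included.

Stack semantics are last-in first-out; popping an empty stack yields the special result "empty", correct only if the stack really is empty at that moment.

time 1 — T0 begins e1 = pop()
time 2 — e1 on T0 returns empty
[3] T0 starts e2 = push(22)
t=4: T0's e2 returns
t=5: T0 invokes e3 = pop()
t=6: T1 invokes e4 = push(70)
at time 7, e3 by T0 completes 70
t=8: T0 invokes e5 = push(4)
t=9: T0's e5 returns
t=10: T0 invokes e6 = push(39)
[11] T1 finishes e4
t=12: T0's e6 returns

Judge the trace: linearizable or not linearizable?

witness order: e1, e2, e4, e3, e5, e6
step 1: e1 pop() → empty — stack <>
step 2: e2 push(22) — stack <22>
step 3: e4 push(70) — stack <22,70>
step 4: e3 pop() → 70 — stack <22>
step 5: e5 push(4) — stack <22,4>
step 6: e6 push(39) — stack <22,4,39>

linearizable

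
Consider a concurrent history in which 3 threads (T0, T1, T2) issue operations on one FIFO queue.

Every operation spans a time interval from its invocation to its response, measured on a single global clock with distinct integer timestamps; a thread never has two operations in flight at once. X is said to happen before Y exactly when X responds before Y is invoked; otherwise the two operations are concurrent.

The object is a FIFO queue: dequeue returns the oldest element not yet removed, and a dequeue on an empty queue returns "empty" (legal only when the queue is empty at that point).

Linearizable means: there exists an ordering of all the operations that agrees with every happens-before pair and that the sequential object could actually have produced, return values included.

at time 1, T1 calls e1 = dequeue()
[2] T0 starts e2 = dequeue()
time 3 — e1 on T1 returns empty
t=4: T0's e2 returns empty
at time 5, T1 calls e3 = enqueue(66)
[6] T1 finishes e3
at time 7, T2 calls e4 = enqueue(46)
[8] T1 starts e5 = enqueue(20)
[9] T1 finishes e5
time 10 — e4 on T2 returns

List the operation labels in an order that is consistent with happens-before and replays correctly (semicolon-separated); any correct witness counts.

e1; e2; e3; e4; e5

step 1: e1 dequeue() → empty — queue <>
step 2: e2 dequeue() → empty — queue <>
step 3: e3 enqueue(66) — queue <66>
step 4: e4 enqueue(46) — queue <66,46>
step 5: e5 enqueue(20) — queue <66,46,20>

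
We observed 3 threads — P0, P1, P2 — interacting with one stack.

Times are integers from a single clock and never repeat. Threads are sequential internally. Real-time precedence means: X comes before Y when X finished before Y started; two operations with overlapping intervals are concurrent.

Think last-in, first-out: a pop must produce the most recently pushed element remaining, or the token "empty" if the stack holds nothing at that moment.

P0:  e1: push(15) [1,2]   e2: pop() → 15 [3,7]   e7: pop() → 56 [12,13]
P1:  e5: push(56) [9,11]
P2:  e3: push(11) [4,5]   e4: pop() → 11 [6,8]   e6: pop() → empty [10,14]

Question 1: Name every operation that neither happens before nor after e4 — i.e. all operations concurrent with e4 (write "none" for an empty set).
Answer: e2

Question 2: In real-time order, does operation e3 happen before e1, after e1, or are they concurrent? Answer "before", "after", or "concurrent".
Answer: after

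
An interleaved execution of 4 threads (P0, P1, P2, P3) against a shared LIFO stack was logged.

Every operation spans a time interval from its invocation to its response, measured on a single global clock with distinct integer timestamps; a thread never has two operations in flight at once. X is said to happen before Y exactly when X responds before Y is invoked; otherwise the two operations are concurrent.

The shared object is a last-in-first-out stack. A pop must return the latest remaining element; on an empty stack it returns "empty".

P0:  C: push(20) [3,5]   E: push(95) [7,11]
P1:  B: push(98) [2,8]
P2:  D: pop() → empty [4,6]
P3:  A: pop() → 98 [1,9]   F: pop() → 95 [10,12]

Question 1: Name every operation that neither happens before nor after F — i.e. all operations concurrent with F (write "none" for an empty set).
E

concurrent with F ([10,12]): every op whose interval crosses 10..12
A [1,9]: before
B [2,8]: before
C [3,5]: before
D [4,6]: before
E [7,11]: concurrent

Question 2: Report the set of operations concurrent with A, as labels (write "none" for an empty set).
B, C, D, E

A spans [1,9]: anything still running between times 1 and 9 counts as concurrent
B [2,8]: concurrent
C [3,5]: concurrent
D [4,6]: concurrent
E [7,11]: concurrent
F [10,12]: after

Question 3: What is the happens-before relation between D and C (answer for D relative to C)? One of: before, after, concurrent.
concurrent

D spans [4,6], C spans [3,5]
the intervals overlap in both directions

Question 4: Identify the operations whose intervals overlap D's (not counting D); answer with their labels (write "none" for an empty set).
A, B, C

overlap test against D [4,6]: concurrent iff the interval meets 4..6
A [1,9]: concurrent
B [2,8]: concurrent
C [3,5]: concurrent
E [7,11]: after
F [10,12]: after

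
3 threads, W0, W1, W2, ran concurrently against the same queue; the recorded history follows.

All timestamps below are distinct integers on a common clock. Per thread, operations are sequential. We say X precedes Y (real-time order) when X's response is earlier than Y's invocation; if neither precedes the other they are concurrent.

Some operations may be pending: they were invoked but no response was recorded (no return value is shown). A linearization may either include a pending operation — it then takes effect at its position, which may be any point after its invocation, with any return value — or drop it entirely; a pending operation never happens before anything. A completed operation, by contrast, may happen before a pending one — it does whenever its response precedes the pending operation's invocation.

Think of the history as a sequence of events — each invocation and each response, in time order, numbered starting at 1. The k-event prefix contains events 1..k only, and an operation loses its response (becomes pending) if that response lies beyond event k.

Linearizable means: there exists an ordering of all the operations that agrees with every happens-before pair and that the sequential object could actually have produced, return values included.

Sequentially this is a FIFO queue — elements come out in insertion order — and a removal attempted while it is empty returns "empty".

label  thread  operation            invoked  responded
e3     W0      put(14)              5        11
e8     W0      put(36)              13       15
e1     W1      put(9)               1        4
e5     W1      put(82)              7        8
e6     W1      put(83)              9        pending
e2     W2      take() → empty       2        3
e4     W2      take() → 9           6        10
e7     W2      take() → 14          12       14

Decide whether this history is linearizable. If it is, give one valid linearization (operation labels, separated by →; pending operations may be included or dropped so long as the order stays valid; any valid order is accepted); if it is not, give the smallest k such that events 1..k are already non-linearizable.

1. e2 take() → empty, leaving queue <>
2. e1 put(9), leaving queue <9>
3. e3 put(14), leaving queue <9,14>
4. e4 take() → 9, leaving queue <14>
5. e5 put(82), leaving queue <14,82>
6. e6 put(83) (pending, included), leaving queue <14,82,83>
7. e7 take() → 14, leaving queue <82,83>
8. e8 put(36), leaving queue <82,83,36>

linearizable — witness: e2 → e1 → e3 → e4 → e5 → e6 → e7 → e8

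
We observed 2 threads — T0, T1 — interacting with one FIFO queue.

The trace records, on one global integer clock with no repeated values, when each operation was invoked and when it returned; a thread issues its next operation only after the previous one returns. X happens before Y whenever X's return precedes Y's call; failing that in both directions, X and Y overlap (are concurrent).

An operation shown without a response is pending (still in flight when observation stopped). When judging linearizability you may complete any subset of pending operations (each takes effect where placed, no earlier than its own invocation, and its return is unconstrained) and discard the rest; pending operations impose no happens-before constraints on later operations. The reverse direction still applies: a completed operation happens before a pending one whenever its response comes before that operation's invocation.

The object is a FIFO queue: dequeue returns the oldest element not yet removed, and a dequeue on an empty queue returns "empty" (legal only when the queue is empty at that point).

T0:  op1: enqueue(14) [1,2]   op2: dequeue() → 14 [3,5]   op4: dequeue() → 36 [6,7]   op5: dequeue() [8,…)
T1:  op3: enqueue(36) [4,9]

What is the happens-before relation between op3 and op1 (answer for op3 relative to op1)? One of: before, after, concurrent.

op3 spans [4,9], op1 spans [1,2]
resp(op1)=2 < inv(op3)=4

after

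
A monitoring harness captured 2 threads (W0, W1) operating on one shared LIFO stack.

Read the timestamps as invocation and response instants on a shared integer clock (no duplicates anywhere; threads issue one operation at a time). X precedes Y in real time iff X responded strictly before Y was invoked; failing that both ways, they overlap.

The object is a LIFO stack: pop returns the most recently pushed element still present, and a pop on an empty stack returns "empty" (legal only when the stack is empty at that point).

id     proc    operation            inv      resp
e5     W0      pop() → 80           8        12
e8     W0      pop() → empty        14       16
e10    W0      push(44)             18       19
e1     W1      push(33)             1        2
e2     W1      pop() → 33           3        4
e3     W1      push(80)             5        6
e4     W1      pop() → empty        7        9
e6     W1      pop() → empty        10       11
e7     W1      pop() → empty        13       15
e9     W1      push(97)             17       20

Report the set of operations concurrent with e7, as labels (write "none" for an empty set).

e8

e7 runs from 13 to 15; window-overlapping ops are concurrent
e1 [1,2]: before
e2 [3,4]: before
e3 [5,6]: before
e4 [7,9]: before
e5 [8,12]: before
e6 [10,11]: before
e8 [14,16]: concurrent
e9 [17,20]: after
e10 [18,19]: after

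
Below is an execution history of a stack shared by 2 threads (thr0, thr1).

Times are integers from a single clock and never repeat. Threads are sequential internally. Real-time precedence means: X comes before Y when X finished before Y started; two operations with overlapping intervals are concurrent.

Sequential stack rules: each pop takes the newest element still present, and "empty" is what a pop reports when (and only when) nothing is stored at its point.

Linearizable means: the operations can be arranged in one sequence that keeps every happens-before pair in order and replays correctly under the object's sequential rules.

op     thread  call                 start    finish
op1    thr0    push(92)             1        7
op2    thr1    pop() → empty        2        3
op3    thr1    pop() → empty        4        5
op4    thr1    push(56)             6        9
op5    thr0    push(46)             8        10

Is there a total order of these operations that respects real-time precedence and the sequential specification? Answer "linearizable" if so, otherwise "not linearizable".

a witness: op2, op3, op1, op4, op5
after step 1 (op2 pop() → empty): stack <>
after step 2 (op3 pop() → empty): stack <>
after step 3 (op1 push(92)): stack <92>
after step 4 (op4 push(56)): stack <92,56>
after step 5 (op5 push(46)): stack <92,56,46>

linearizable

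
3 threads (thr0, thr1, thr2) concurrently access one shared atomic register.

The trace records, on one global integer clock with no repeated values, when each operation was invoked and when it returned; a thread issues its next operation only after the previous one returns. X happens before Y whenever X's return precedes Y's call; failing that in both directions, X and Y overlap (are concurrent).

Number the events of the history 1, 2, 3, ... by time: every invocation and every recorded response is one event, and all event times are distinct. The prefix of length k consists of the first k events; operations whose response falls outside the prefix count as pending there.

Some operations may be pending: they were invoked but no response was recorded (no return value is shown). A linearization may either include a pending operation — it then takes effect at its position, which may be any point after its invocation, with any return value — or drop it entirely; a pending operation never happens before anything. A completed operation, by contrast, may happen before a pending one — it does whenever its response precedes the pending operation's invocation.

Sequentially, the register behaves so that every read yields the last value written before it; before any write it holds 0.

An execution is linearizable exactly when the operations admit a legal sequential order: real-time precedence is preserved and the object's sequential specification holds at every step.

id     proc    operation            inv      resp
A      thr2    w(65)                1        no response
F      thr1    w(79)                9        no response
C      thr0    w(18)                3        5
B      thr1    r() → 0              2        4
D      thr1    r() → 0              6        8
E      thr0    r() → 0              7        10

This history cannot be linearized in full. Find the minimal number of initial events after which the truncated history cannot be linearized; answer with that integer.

8

events 1..7 are linearizable, e.g. via B, A, C:
1. B r() → 0, leaving value 0
2. A w(65) (pending, included), leaving value 65
3. C w(18), leaving value 18
at event 8 (D's time-8 response) nothing linearizes any more
every completion of the 2 pending operations (A, E) was checked; none linearizes
e.g. B, C, D (pending dropped): illegal at step 3, since D r() → 0 cannot apply there
e.g. C, B, D (pending dropped): illegal at step 2, since B r() → 0 cannot apply there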